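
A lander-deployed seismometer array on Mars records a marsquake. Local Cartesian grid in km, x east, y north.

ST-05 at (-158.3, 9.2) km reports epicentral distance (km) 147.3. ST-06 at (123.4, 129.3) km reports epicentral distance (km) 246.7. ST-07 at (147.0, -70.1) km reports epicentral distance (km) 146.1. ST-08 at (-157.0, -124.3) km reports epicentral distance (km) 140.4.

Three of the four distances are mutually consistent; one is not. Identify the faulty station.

ST-07

Solve using three stations at a time. Using ST-05, ST-06, ST-08 (subtract circle equations pairwise → linear system) gives (x, y) ≈ (-30.3, -63.7).
Distances from that point to each station vs reported:
  ST-05: calculated 147.4 vs reported 147.3 → residual 0.1 km
  ST-06: calculated 246.7 vs reported 246.7 → residual 0.0 km
  ST-07: calculated 177.4 vs reported 146.1 → residual 31.3 km
  ST-08: calculated 140.5 vs reported 140.4 → residual 0.1 km
ST-05, ST-06, ST-08 are mutually consistent (residuals ≈ 0); ST-07 is off by 31.3 km.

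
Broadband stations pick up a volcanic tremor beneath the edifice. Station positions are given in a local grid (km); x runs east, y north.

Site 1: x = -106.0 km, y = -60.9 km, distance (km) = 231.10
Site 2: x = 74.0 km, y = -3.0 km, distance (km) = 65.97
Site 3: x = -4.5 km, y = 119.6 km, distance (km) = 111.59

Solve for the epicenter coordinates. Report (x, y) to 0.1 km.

(90.4, 60.9)

Circle about each station: (x + 106.0)² + (y + 60.9)² = 231.10²; (x − 74.0)² + (y + 3.0)² = 65.97²; (x + 4.5)² + (y − 119.6)² = 111.59².
Subtracting the Site 1 equation from the Site 2 and Site 3 equations removes the quadratic terms:
360.0 x + 115.8 y = 39595.36
203.0 x + 361.0 y = 40334.48
Solving the 2×2 system: x ≈ 90.4, y ≈ 60.9 km.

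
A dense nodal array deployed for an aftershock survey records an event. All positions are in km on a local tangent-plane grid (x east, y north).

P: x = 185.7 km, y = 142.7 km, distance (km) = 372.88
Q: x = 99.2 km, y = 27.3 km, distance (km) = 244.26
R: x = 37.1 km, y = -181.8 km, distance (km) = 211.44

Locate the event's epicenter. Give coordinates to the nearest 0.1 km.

Circle about each station: (x − 185.7)² + (y − 142.7)² = 372.88²; (x − 99.2)² + (y − 27.3)² = 244.26²; (x − 37.1)² + (y + 181.8)² = 211.44².
Subtracting the P equation from the Q and R equations removes the quadratic terms:
-173.0 x − 230.8 y = 35114.70
-297.2 x − 649.0 y = 73912.49
Solving the 2×2 system: x ≈ -131.2, y ≈ -53.8 km.
Check against P (with the unrounded x, y): √((x − 185.7)²+(y − 142.7)²) = 372.87 ≈ 372.88 km. ✓

x ≈ -131.2 km, y ≈ -53.8 km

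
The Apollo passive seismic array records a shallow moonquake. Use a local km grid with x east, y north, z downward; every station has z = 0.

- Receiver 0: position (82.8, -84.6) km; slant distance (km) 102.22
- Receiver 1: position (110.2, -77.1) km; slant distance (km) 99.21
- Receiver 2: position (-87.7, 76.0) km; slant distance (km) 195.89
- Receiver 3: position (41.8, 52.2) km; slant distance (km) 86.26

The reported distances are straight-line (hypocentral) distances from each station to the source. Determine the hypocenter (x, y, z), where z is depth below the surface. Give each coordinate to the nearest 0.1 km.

(85.0, 1.6, 54.9)

Each station gives a sphere (x−x_i)² + (y−y_i)² + z² = d_i² (stations at z=0).
Subtracting the Receiver 0 sphere from Receiver 1 and Receiver 2: z² cancels, leaving linear equations in x and y:
54.8 x + 15.0 y = 4681.75
-341.0 x + 321.2 y = -28469.67
Solving: x ≈ 84.996, y ≈ 1.600 km (keep extra digits for the depth step; rounded: 85.0, 1.6).
Then from the Receiver 0 sphere: z² = 102.22² − (x − 82.8)² − (y + 84.6)² with x = 84.996, y = 1.600, so z ≈ 54.897 ≈ 54.9 km.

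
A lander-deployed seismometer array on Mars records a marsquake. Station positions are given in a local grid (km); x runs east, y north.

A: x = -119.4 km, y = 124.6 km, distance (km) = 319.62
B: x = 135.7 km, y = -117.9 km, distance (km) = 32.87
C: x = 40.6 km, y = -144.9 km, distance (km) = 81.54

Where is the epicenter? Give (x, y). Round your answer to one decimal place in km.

Circle about each station: (x + 119.4)² + (y − 124.6)² = 319.62²; (x − 135.7)² + (y + 117.9)² = 32.87²; (x − 40.6)² + (y + 144.9)² = 81.54².
Subtracting pairs of circle equations eliminates x²+y² and gives linear equations (the radical axes):
510.2 x − 485.0 y = 103609.89
320.0 x − 539.0 y = 88371.02
Solving the 2×2 system: x ≈ 108.4, y ≈ -99.6 km.

(108.4, -99.6)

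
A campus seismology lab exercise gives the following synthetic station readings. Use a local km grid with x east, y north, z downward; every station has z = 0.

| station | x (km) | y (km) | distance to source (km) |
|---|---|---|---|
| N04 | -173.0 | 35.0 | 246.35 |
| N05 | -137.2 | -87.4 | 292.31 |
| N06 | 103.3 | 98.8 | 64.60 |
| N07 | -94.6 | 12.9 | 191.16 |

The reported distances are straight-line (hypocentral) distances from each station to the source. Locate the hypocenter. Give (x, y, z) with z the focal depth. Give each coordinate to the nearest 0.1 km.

x ≈ 51.6 km, y ≈ 135.4 km, depth ≈ 12.7 km

Each station gives a sphere (x−x_i)² + (y−y_i)² + z² = d_i² (stations at z=0).
Subtracting the N04 sphere from N05 and N06: z² cancels, leaving linear equations in x and y:
71.6 x − 244.8 y = -29448.21
552.6 x + 127.6 y = 45793.49
Solving: x ≈ 51.607, y ≈ 135.389 km (keep extra digits for the depth step; rounded: 51.6, 135.4).
Then from the N04 sphere: z² = 246.35² − (x + 173.0)² − (y − 35.0)² with x = 51.607, y = 135.389, so z ≈ 12.731 ≈ 12.7 km.
Check against N07 (with the unrounded solution): distance 191.16 ≈ 191.16 km. ✓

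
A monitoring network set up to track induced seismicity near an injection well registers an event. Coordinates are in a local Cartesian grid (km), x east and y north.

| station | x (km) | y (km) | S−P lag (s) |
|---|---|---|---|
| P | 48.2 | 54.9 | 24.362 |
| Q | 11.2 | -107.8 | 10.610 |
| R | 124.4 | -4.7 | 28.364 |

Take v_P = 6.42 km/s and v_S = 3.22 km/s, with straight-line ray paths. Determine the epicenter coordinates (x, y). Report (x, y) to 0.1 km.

Distance from S−P lag: d = Δt · v_P v_S / (v_P − v_S) = Δt · (6.42·3.22)/(6.42−3.22) ≈ 6.4601·Δt.
So d_P = 157.38, d_Q = 68.54, d_R = 183.23 km.
Circle about each station: (x − 48.2)² + (y − 54.9)² = 157.38²; (x − 11.2)² + (y + 107.8)² = 68.54²; (x − 124.4)² + (y + 4.7)² = 183.23².
Subtracting the P equation from the Q and R equations removes the quadratic terms:
-74.0 x − 325.4 y = 26479.76
152.4 x − 119.2 y = 1355.43
Solving the 2×2 system: x ≈ -46.5, y ≈ -70.8 km.

(-46.5, -70.8)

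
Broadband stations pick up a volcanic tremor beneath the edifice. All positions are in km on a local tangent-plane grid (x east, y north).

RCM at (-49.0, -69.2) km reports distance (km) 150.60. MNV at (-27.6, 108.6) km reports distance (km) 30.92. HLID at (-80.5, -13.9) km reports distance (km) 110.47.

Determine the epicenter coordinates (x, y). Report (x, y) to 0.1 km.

-20.1 km east, 78.6 km north

Circle about each station: (x + 49.0)² + (y + 69.2)² = 150.60²; (x + 27.6)² + (y − 108.6)² = 30.92²; (x + 80.5)² + (y + 13.9)² = 110.47².
Subtracting pairs of circle equations eliminates x²+y² and gives linear equations (the radical axes):
42.8 x + 355.6 y = 27090.39
-63.0 x + 110.6 y = 9960.56
Solving the 2×2 system: x ≈ -20.1, y ≈ 78.6 km.
Check against RCM (with the unrounded x, y): √((x + 49.0)²+(y + 69.2)²) = 150.60 ≈ 150.60 km. ✓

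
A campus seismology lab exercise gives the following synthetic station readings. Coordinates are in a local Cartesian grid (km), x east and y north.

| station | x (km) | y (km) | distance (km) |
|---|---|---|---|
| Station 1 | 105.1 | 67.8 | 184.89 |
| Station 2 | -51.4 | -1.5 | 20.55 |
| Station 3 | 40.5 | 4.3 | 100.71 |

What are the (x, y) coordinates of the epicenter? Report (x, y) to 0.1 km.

Circle about each station: (x − 105.1)² + (y − 67.8)² = 184.89²; (x + 51.4)² + (y + 1.5)² = 20.55²; (x − 40.5)² + (y − 4.3)² = 100.71².
Subtracting pairs of circle equations eliminates x²+y² and gives linear equations (the radical axes):
-313.0 x − 138.6 y = 20763.37
-129.2 x − 127.0 y = 10057.70
Solving the 2×2 system: x ≈ -56.9, y ≈ -21.3 km.

-56.9 km east, -21.3 km north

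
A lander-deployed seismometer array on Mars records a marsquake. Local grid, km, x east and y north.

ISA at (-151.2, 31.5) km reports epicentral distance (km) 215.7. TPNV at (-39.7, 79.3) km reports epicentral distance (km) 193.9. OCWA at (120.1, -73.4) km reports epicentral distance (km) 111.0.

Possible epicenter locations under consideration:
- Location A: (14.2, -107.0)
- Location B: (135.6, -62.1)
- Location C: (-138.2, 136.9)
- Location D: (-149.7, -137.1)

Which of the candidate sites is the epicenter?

For each candidate, compare |candidate − station| to the reported distance:
Location A: residuals ISA 0.0, TPNV 0.0, OCWA 0.1 → max 0.1 km
Location B: residuals ISA 86.0, TPNV 31.3, OCWA 91.8 → max 91.8 km
Location C: residuals ISA 109.5, TPNV 79.8, OCWA 222.1 → max 222.1 km
Location D: residuals ISA 47.1, TPNV 48.9, OCWA 166.2 → max 166.2 km
Only Location A has all residuals ≈ 0.

Location A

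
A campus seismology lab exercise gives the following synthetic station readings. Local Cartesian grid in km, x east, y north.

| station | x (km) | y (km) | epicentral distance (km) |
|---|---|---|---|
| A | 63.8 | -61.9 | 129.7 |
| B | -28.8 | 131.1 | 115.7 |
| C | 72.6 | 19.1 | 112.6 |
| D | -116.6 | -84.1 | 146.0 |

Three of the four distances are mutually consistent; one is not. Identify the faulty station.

Solve using three stations at a time. Using A, B, C (subtract circle equations pairwise → linear system) gives (x, y) ≈ (-40.0, 15.9).
Distances from that point to each station vs reported:
  A: calculated 129.7 vs reported 129.7 → residual 0.0 km
  B: calculated 115.7 vs reported 115.7 → residual 0.0 km
  C: calculated 112.6 vs reported 112.6 → residual 0.0 km
  D: calculated 126.0 vs reported 146.0 → residual 20.0 km
A, B, C are mutually consistent (residuals ≈ 0); D is off by 20.0 km.

D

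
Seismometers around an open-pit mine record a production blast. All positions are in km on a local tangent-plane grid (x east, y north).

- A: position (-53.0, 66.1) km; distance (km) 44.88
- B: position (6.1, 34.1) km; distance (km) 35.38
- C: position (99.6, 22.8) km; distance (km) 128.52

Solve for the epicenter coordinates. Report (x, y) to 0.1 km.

Circle about each station: (x + 53.0)² + (y − 66.1)² = 44.88²; (x − 6.1)² + (y − 34.1)² = 35.38²; (x − 99.6)² + (y − 22.8)² = 128.52².
Subtracting the A equation from the B and C equations removes the quadratic terms:
118.2 x − 64.0 y = -5215.72
305.2 x − 86.6 y = -11241.39
Solving the 2×2 system: x ≈ -28.8, y ≈ 28.3 km.

x ≈ -28.8 km, y ≈ 28.3 km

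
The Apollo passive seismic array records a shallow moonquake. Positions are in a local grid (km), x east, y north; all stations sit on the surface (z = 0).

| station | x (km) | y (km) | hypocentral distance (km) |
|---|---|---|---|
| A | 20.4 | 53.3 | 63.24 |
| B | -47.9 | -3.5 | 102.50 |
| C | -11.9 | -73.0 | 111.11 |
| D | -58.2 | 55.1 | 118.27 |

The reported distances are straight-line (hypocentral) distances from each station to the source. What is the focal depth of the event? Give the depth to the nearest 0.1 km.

Each station gives a sphere (x−x_i)² + (y−y_i)² + z² = d_i² (stations at z=0).
Subtracting the A sphere from B and C: z² cancels, leaving linear equations in x and y:
-136.6 x − 113.6 y = -7457.34
-64.6 x − 252.6 y = -6132.57
Solving: x ≈ 43.696, y ≈ 13.103 km (keep extra digits for the depth step; rounded: 43.7, 13.1).
Then from the A sphere: z² = 63.24² − (x − 20.4)² − (y − 53.3)² with x = 43.696, y = 13.103, so z ≈ 42.904 ≈ 42.9 km.
Check against D (with the unrounded solution): distance 118.27 ≈ 118.27 km. ✓

depth ≈ 42.9 km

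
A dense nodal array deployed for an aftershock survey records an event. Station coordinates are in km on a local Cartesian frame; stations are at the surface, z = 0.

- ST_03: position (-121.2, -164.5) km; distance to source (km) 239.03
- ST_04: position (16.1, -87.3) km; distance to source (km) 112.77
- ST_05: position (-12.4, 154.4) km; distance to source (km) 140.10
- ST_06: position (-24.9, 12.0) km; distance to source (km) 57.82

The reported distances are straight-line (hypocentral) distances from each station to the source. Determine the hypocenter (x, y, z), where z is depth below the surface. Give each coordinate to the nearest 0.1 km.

Each station gives a sphere (x−x_i)² + (y−y_i)² + z² = d_i² (stations at z=0).
Subtracting the ST_03 sphere from ST_04 and ST_05: z² cancels, leaving linear equations in x and y:
274.6 x + 154.4 y = 10549.08
217.6 x + 637.8 y = 19750.76
Solving: x ≈ 25.990, y ≈ 22.100 km (keep extra digits for the depth step; rounded: 26.0, 22.1).
Then from the ST_03 sphere: z² = 239.03² − (x + 121.2)² − (y + 164.5)² with x = 25.990, y = 22.100, so z ≈ 25.512 ≈ 25.5 km.

x ≈ 26.0 km, y ≈ 22.1 km, depth ≈ 25.5 km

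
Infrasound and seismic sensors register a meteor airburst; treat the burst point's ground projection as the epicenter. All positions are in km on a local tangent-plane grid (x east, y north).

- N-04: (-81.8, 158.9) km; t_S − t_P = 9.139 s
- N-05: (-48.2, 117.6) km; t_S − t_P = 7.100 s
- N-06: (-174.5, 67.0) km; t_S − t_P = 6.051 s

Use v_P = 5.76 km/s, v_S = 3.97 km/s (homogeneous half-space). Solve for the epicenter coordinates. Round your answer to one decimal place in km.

Distance from S−P lag: d = Δt · v_P v_S / (v_P − v_S) = Δt · (5.76·3.97)/(5.76−3.97) ≈ 12.7750·Δt.
So d_N-04 = 116.75, d_N-05 = 90.70, d_N-06 = 77.30 km.
Circle about each station: (x + 81.8)² + (y − 158.9)² = 116.75²; (x + 48.2)² + (y − 117.6)² = 90.70²; (x + 174.5)² + (y − 67.0)² = 77.30².
Subtracting the N-04 equation from the N-05 and N-06 equations removes the quadratic terms:
67.2 x − 82.6 y = -10383.38
-185.4 x − 183.8 y = 10654.07
Solving the 2×2 system: x ≈ -100.8, y ≈ 43.7 km.

(-100.8, 43.7)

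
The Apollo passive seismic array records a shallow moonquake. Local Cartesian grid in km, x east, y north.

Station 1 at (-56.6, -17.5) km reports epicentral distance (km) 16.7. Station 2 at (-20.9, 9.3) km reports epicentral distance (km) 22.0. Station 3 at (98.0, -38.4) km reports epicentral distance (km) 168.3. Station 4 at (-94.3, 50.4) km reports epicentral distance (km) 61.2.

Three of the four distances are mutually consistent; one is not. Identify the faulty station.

Station 2

Solve using three stations at a time. Using Station 1, Station 3, Station 4 (subtract circle equations pairwise → linear system) gives (x, y) ≈ (-66.8, -4.3).
Distances from that point to each station vs reported:
  Station 1: calculated 16.7 vs reported 16.7 → residual 0.0 km
  Station 2: calculated 47.9 vs reported 22.0 → residual 25.9 km
  Station 3: calculated 168.3 vs reported 168.3 → residual 0.0 km
  Station 4: calculated 61.2 vs reported 61.2 → residual 0.0 km
Station 1, Station 3, Station 4 are mutually consistent (residuals ≈ 0); Station 2 is off by 25.9 km.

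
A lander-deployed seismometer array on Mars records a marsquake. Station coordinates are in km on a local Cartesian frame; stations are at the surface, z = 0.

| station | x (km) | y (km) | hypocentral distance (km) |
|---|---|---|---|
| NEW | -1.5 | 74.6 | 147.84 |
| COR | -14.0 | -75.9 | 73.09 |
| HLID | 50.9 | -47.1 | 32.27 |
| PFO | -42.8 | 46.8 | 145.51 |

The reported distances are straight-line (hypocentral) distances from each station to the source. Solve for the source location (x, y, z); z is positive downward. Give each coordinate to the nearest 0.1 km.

(51.1, -60.4, 29.4)

Each station gives a sphere (x−x_i)² + (y−y_i)² + z² = d_i² (stations at z=0).
Subtracting the NEW sphere from COR and HLID: z² cancels, leaving linear equations in x and y:
-25.0 x − 301.0 y = 16903.92
104.8 x − 243.4 y = 20057.12
Solving: x ≈ 51.097, y ≈ -60.403 km (keep extra digits for the depth step; rounded: 51.1, -60.4).
Then from the NEW sphere: z² = 147.84² − (x + 1.5)² − (y − 74.6)² with x = 51.097, y = -60.403, so z ≈ 29.401 ≈ 29.4 km.
Check against PFO (with the unrounded solution): distance 145.51 ≈ 145.51 km. ✓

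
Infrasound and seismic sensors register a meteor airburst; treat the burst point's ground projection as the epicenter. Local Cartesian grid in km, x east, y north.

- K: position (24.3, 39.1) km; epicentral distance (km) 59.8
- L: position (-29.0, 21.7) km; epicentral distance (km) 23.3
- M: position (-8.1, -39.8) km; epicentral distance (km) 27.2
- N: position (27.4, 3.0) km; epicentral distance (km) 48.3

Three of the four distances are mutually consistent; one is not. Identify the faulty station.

M

Solve using three stations at a time. Using K, L, N (subtract circle equations pairwise → linear system) gives (x, y) ≈ (-20.8, -0.2).
Distances from that point to each station vs reported:
  K: calculated 59.8 vs reported 59.8 → residual 0.0 km
  L: calculated 23.4 vs reported 23.3 → residual 0.1 km
  M: calculated 41.6 vs reported 27.2 → residual 14.4 km
  N: calculated 48.3 vs reported 48.3 → residual 0.0 km
K, L, N are mutually consistent (residuals ≈ 0); M is off by 14.4 km.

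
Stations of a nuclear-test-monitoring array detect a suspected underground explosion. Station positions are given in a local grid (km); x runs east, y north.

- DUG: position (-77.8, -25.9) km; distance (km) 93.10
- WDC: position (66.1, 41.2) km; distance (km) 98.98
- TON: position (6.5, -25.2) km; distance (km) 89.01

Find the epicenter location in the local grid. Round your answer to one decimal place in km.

Circle about each station: (x + 77.8)² + (y + 25.9)² = 93.10²; (x − 66.1)² + (y − 41.2)² = 98.98²; (x − 6.5)² + (y + 25.2)² = 89.01².
Subtracting pairs of circle equations eliminates x²+y² and gives linear equations (the radical axes):
287.8 x + 134.2 y = -1786.43
168.6 x + 1.4 y = -5301.53
Solving the 2×2 system: x ≈ -31.9, y ≈ 55.1 km.

x ≈ -31.9 km, y ≈ 55.1 km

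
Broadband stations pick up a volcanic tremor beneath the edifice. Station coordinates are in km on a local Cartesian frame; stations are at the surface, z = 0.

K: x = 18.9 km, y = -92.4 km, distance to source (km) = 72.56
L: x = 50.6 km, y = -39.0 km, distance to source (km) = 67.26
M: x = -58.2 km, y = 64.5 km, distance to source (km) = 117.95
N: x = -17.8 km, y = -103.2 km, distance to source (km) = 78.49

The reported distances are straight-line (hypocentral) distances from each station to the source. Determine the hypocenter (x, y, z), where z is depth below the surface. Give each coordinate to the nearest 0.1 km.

x ≈ -5.8 km, y ≈ -34.7 km, depth ≈ 36.4 km

Each station gives a sphere (x−x_i)² + (y−y_i)² + z² = d_i² (stations at z=0).
Subtracting the K sphere from L and M: z² cancels, leaving linear equations in x and y:
63.4 x + 106.8 y = -4072.56
-154.2 x + 313.8 y = -9994.73
Solving: x ≈ -5.790, y ≈ -34.696 km (keep extra digits for the depth step; rounded: -5.8, -34.7).
Then from the K sphere: z² = 72.56² − (x − 18.9)² − (y + 92.4)² with x = -5.790, y = -34.696, so z ≈ 36.409 ≈ 36.4 km.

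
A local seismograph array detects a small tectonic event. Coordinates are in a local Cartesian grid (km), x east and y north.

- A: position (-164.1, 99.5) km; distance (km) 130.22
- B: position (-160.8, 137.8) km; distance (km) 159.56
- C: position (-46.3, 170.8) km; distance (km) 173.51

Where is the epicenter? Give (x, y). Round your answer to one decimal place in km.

x ≈ -79.5 km, y ≈ 0.5 km

Circle about each station: (x + 164.1)² + (y − 99.5)² = 130.22²; (x + 160.8)² + (y − 137.8)² = 159.56²; (x + 46.3)² + (y − 170.8)² = 173.51².
Subtracting the A equation from the B and C equations removes the quadratic terms:
6.6 x + 76.6 y = -485.73
235.6 x + 142.6 y = -18661.20
Solving the 2×2 system: x ≈ -79.5, y ≈ 0.5 km.
Check against A (with the unrounded x, y): √((x + 164.1)²+(y − 99.5)²) = 130.21 ≈ 130.22 km. ✓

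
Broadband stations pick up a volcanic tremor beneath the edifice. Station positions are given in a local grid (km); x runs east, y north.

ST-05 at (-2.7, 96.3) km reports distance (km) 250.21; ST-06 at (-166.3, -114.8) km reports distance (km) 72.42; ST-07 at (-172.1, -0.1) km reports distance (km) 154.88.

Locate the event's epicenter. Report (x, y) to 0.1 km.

x ≈ -96.9 km, y ≈ -135.5 km

Circle about each station: (x + 2.7)² + (y − 96.3)² = 250.21²; (x + 166.3)² + (y + 114.8)² = 72.42²; (x + 172.1)² + (y + 0.1)² = 154.88².
Subtracting pairs of circle equations eliminates x²+y² and gives linear equations (the radical axes):
-327.2 x − 422.2 y = 88914.14
-338.8 x − 192.8 y = 58954.67
Solving the 2×2 system: x ≈ -96.9, y ≈ -135.5 km.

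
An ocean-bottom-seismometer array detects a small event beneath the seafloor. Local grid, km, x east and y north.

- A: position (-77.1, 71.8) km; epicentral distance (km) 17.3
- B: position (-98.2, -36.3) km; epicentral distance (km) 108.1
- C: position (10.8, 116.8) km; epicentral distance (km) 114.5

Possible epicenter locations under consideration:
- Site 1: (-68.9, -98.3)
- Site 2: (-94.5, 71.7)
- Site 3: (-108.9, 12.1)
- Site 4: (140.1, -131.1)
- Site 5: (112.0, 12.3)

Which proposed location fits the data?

Site 2

For each candidate, compare |candidate − station| to the reported distance:
Site 1: residuals A 153.0, B 39.5, C 114.9 → max 153.0 km
Site 2: residuals A 0.1, B 0.0, C 0.1 → max 0.1 km
Site 3: residuals A 50.3, B 58.5, C 44.5 → max 58.5 km
Site 4: residuals A 279.9, B 148.4, C 165.1 → max 279.9 km
Site 5: residuals A 180.9, B 107.6, C 31.0 → max 180.9 km
Only Site 2 has all residuals ≈ 0.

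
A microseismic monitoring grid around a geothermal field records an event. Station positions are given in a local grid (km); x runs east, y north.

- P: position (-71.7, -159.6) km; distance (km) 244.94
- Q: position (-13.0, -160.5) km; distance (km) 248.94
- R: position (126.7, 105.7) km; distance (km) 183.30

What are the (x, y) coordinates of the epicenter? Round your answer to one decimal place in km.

x ≈ -55.4 km, y ≈ 84.8 km

Circle about each station: (x + 71.7)² + (y + 159.6)² = 244.94²; (x + 13.0)² + (y + 160.5)² = 248.94²; (x − 126.7)² + (y − 105.7)² = 183.30².
Subtracting pairs of circle equations eliminates x²+y² and gives linear equations (the radical axes):
117.4 x − 1.8 y = -6659.32
396.8 x + 530.6 y = 23009.04
Solving the 2×2 system: x ≈ -55.4, y ≈ 84.8 km.
Check against P (with the unrounded x, y): √((x + 71.7)²+(y + 159.6)²) = 244.95 ≈ 244.94 km. ✓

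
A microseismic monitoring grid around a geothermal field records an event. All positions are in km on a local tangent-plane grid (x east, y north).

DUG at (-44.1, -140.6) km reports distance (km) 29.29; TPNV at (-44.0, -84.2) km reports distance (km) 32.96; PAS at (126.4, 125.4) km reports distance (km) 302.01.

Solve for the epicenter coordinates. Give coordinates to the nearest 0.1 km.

-57.2 km east, -114.4 km north

Circle about each station: (x + 44.1)² + (y + 140.6)² = 29.29²; (x + 44.0)² + (y + 84.2)² = 32.96²; (x − 126.4)² + (y − 125.4)² = 302.01².
Subtracting the DUG equation from the TPNV and PAS equations removes the quadratic terms:
0.2 x + 112.8 y = -12915.99
341.0 x + 532.0 y = -80363.19
Solving the 2×2 system: x ≈ -57.2, y ≈ -114.4 km.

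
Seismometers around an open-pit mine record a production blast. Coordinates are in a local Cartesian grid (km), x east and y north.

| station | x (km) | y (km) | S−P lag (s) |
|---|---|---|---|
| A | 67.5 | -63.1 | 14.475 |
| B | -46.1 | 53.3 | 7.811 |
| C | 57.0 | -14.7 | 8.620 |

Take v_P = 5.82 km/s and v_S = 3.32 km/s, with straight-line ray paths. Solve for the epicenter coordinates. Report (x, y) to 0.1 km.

Distance from S−P lag: d = Δt · v_P v_S / (v_P − v_S) = Δt · (5.82·3.32)/(5.82−3.32) ≈ 7.7290·Δt.
So d_A = 111.88, d_B = 60.37, d_C = 66.62 km.
Circle about each station: (x − 67.5)² + (y + 63.1)² = 111.88²; (x + 46.1)² + (y − 53.3)² = 60.37²; (x − 57.0)² + (y + 14.7)² = 66.62².
Subtracting the A equation from the B and C equations removes the quadratic terms:
-227.2 x + 232.8 y = 5300.84
-21.0 x + 96.8 y = 3006.14
Solving the 2×2 system: x ≈ 10.9, y ≈ 33.4 km.
Check against A (with the unrounded x, y): √((x − 67.5)²+(y + 63.1)²) = 111.89 ≈ 111.88 km. ✓

x ≈ 10.9 km, y ≈ 33.4 km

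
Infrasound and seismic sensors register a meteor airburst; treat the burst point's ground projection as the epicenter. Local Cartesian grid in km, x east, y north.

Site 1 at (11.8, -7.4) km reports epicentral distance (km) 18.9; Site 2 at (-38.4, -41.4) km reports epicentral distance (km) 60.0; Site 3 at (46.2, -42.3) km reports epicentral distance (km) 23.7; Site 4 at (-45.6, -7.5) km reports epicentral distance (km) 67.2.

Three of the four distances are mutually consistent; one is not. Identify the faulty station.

Site 3

Solve using three stations at a time. Using Site 1, Site 2, Site 4 (subtract circle equations pairwise → linear system) gives (x, y) ≈ (19.4, -24.9).
Distances from that point to each station vs reported:
  Site 1: calculated 19.1 vs reported 18.9 → residual 0.2 km
  Site 2: calculated 60.1 vs reported 60.0 → residual 0.1 km
  Site 3: calculated 32.0 vs reported 23.7 → residual 8.3 km
  Site 4: calculated 67.3 vs reported 67.2 → residual 0.1 km
Site 1, Site 2, Site 4 are mutually consistent (residuals ≈ 0); Site 3 is off by 8.3 km.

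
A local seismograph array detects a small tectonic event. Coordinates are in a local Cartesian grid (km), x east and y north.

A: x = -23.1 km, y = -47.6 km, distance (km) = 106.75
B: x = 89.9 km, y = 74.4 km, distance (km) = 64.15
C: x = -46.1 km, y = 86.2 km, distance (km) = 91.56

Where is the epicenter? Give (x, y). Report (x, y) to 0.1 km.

Circle about each station: (x + 23.1)² + (y + 47.6)² = 106.75²; (x − 89.9)² + (y − 74.4)² = 64.15²; (x + 46.1)² + (y − 86.2)² = 91.56².
Subtracting the A equation from the B and C equations removes the quadratic terms:
226.0 x + 244.0 y = 18098.34
-46.0 x + 267.6 y = 9768.61
Solving the 2×2 system: x ≈ 34.3, y ≈ 42.4 km.
Check against A (with the unrounded x, y): √((x + 23.1)²+(y + 47.6)²) = 106.75 ≈ 106.75 km. ✓

x ≈ 34.3 km, y ≈ 42.4 km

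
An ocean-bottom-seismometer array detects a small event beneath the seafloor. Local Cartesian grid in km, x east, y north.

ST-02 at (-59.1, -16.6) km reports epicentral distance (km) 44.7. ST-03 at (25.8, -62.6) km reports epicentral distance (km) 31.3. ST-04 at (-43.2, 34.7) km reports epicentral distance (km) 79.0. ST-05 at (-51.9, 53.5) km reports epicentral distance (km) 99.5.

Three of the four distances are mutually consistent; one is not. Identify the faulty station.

ST-03

Solve using three stations at a time. Using ST-02, ST-04, ST-05 (subtract circle equations pairwise → linear system) gives (x, y) ≈ (-21.9, -41.4).
Distances from that point to each station vs reported:
  ST-02: calculated 44.7 vs reported 44.7 → residual 0.0 km
  ST-03: calculated 52.2 vs reported 31.3 → residual 20.9 km
  ST-04: calculated 79.0 vs reported 79.0 → residual 0.0 km
  ST-05: calculated 99.5 vs reported 99.5 → residual 0.0 km
ST-02, ST-04, ST-05 are mutually consistent (residuals ≈ 0); ST-03 is off by 20.9 km.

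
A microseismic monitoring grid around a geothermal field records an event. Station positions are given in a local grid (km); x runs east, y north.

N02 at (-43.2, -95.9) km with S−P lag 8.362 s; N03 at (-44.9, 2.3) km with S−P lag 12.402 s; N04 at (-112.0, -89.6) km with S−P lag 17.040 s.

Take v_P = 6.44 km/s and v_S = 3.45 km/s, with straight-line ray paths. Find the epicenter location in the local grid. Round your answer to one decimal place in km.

13.0 km east, -69.4 km north

Distance from S−P lag: d = Δt · v_P v_S / (v_P − v_S) = Δt · (6.44·3.45)/(6.44−3.45) ≈ 7.4308·Δt.
So d_N02 = 62.14, d_N03 = 92.16, d_N04 = 126.62 km.
Circle about each station: (x + 43.2)² + (y + 95.9)² = 62.14²; (x + 44.9)² + (y − 2.3)² = 92.16²; (x + 112.0)² + (y + 89.6)² = 126.62².
Subtracting the N02 equation from the N03 and N04 equations removes the quadratic terms:
-3.4 x + 196.4 y = -13673.84
-137.6 x + 12.6 y = -2662.13
Solving the 2×2 system: x ≈ 13.0, y ≈ -69.4 km.
Check against N02 (with the unrounded x, y): √((x + 43.2)²+(y + 95.9)²) = 62.13 ≈ 62.14 km. ✓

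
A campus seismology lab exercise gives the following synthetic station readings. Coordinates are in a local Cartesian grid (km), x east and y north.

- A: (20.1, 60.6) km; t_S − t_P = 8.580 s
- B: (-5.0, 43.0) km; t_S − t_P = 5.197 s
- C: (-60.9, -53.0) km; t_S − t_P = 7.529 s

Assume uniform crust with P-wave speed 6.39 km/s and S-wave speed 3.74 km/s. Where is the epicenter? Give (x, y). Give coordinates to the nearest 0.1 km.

Distance from S−P lag: d = Δt · v_P v_S / (v_P − v_S) = Δt · (6.39·3.74)/(6.39−3.74) ≈ 9.0183·Δt.
So d_A = 77.38, d_B = 46.87, d_C = 67.90 km.
Circle about each station: (x − 20.1)² + (y − 60.6)² = 77.38²; (x + 5.0)² + (y − 43.0)² = 46.87²; (x + 60.9)² + (y + 53.0)² = 67.90².
Subtracting the A equation from the B and C equations removes the quadratic terms:
-50.2 x − 35.2 y = 1588.50
-162.0 x − 227.2 y = 3818.69
Solving the 2×2 system: x ≈ -39.7, y ≈ 11.5 km.
Check against A (with the unrounded x, y): √((x − 20.1)²+(y − 60.6)²) = 77.38 ≈ 77.38 km. ✓

-39.7 km east, 11.5 km north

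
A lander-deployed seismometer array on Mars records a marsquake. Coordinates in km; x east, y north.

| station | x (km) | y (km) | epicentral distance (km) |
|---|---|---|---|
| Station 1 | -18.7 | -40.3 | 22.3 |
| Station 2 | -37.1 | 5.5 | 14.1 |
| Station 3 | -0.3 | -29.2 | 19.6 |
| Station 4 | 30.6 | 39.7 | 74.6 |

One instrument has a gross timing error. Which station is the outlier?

Solve using three stations at a time. Using Station 1, Station 3, Station 4 (subtract circle equations pairwise → linear system) gives (x, y) ≈ (-16.4, -18.2).
Distances from that point to each station vs reported:
  Station 1: calculated 22.2 vs reported 22.3 → residual 0.1 km
  Station 2: calculated 31.5 vs reported 14.1 → residual 17.4 km
  Station 3: calculated 19.5 vs reported 19.6 → residual 0.1 km
  Station 4: calculated 74.6 vs reported 74.6 → residual 0.0 km
Station 1, Station 3, Station 4 are mutually consistent (residuals ≈ 0); Station 2 is off by 17.4 km.

Station 2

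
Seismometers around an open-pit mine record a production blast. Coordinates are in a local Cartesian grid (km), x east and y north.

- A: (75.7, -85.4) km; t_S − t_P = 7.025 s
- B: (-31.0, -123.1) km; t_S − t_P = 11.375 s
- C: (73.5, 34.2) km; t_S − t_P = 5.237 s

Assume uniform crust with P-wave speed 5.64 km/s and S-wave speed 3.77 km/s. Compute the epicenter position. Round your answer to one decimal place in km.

(39.1, -14.4)

Distance from S−P lag: d = Δt · v_P v_S / (v_P − v_S) = Δt · (5.64·3.77)/(5.64−3.77) ≈ 11.3705·Δt.
So d_A = 79.88, d_B = 129.34, d_C = 59.55 km.
Circle about each station: (x − 75.7)² + (y + 85.4)² = 79.88²; (x + 31.0)² + (y + 123.1)² = 129.34²; (x − 73.5)² + (y − 34.2)² = 59.55².
Subtracting the A equation from the B and C equations removes the quadratic terms:
-213.4 x − 75.4 y = -7257.06
-4.4 x + 239.2 y = -3617.15
Solving the 2×2 system: x ≈ 39.1, y ≈ -14.4 km.
Check against A (with the unrounded x, y): √((x − 75.7)²+(y + 85.4)²) = 79.88 ≈ 79.88 km. ✓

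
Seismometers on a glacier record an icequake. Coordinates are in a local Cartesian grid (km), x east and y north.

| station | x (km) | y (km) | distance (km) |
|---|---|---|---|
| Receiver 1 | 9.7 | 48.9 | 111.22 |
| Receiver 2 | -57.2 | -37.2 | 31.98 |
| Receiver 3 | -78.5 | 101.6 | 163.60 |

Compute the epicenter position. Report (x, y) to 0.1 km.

Circle about each station: (x − 9.7)² + (y − 48.9)² = 111.22²; (x + 57.2)² + (y + 37.2)² = 31.98²; (x + 78.5)² + (y − 101.6)² = 163.60².
Subtracting the Receiver 1 equation from the Receiver 2 and Receiver 3 equations removes the quadratic terms:
-133.8 x − 172.2 y = 13517.55
-176.4 x + 105.4 y = -395.56
Solving the 2×2 system: x ≈ -30.5, y ≈ -54.8 km.
Check against Receiver 1 (with the unrounded x, y): √((x − 9.7)²+(y − 48.9)²) = 111.22 ≈ 111.22 km. ✓

-30.5 km east, -54.8 km north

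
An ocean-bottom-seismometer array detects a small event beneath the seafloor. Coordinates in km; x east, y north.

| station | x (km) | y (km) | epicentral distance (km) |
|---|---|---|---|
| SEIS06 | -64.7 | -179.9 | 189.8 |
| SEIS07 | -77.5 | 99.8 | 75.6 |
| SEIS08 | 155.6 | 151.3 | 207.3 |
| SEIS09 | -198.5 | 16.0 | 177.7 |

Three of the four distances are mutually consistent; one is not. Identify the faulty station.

Solve using three stations at a time. Using SEIS07, SEIS08, SEIS09 (subtract circle equations pairwise → linear system) gives (x, y) ≈ (-23.5, 46.9).
Distances from that point to each station vs reported:
  SEIS06: calculated 230.5 vs reported 189.8 → residual 40.7 km
  SEIS07: calculated 75.6 vs reported 75.6 → residual 0.0 km
  SEIS08: calculated 207.3 vs reported 207.3 → residual 0.0 km
  SEIS09: calculated 177.7 vs reported 177.7 → residual 0.0 km
SEIS07, SEIS08, SEIS09 are mutually consistent (residuals ≈ 0); SEIS06 is off by 40.7 km.

SEIS06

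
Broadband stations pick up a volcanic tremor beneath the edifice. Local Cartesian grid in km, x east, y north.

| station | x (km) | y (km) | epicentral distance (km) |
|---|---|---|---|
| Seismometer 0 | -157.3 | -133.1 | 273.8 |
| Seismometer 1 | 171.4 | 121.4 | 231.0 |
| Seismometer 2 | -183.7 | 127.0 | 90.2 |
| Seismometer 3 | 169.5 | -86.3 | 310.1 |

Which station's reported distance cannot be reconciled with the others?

Solve using three stations at a time. Using Seismometer 0, Seismometer 1, Seismometer 3 (subtract circle equations pairwise → linear system) gives (x, y) ≈ (-59.6, 122.7).
Distances from that point to each station vs reported:
  Seismometer 0: calculated 273.8 vs reported 273.8 → residual 0.0 km
  Seismometer 1: calculated 231.0 vs reported 231.0 → residual 0.0 km
  Seismometer 2: calculated 124.2 vs reported 90.2 → residual 34.0 km
  Seismometer 3: calculated 310.1 vs reported 310.1 → residual 0.0 km
Seismometer 0, Seismometer 1, Seismometer 3 are mutually consistent (residuals ≈ 0); Seismometer 2 is off by 34.0 km.

Seismometer 2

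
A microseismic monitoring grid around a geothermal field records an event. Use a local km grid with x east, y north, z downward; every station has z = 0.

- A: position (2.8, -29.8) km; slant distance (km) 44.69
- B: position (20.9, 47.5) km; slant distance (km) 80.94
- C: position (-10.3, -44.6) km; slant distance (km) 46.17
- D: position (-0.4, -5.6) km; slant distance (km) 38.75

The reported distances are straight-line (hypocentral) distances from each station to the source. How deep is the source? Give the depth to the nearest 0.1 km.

Each station gives a sphere (x−x_i)² + (y−y_i)² + z² = d_i² (stations at z=0).
Subtracting the A sphere from B and C: z² cancels, leaving linear equations in x and y:
36.2 x + 154.6 y = -2756.91
-26.2 x − 29.6 y = 1064.90
Solving: x ≈ -27.871, y ≈ -11.306 km (keep extra digits for the depth step; rounded: -27.9, -11.3).
Then from the A sphere: z² = 44.69² − (x − 2.8)² − (y + 29.8)² with x = -27.871, y = -11.306, so z ≈ 26.729 ≈ 26.7 km.

26.7 km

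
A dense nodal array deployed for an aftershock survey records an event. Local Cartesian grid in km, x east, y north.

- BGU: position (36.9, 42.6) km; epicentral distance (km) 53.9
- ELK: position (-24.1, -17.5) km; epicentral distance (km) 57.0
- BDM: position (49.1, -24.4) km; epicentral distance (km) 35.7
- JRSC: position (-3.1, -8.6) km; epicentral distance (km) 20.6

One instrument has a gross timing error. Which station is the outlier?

Solve using three stations at a time. Using BGU, BDM, JRSC (subtract circle equations pairwise → linear system) gives (x, y) ≈ (17.5, -7.7).
Distances from that point to each station vs reported:
  BGU: calculated 53.9 vs reported 53.9 → residual 0.0 km
  ELK: calculated 42.8 vs reported 57.0 → residual 14.2 km
  BDM: calculated 35.7 vs reported 35.7 → residual 0.0 km
  JRSC: calculated 20.6 vs reported 20.6 → residual 0.0 km
BGU, BDM, JRSC are mutually consistent (residuals ≈ 0); ELK is off by 14.2 km.

ELK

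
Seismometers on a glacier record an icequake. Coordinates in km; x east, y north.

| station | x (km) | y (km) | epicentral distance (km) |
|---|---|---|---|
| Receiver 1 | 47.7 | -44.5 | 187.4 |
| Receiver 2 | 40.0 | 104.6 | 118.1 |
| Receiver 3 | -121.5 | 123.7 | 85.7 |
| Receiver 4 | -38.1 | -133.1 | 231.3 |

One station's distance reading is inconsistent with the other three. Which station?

Receiver 3

Solve using three stations at a time. Using Receiver 1, Receiver 2, Receiver 4 (subtract circle equations pairwise → linear system) gives (x, y) ≈ (-77.6, 94.8).
Distances from that point to each station vs reported:
  Receiver 1: calculated 187.4 vs reported 187.4 → residual 0.0 km
  Receiver 2: calculated 118.1 vs reported 118.1 → residual 0.0 km
  Receiver 3: calculated 52.5 vs reported 85.7 → residual 33.2 km
  Receiver 4: calculated 231.3 vs reported 231.3 → residual 0.0 km
Receiver 1, Receiver 2, Receiver 4 are mutually consistent (residuals ≈ 0); Receiver 3 is off by 33.2 km.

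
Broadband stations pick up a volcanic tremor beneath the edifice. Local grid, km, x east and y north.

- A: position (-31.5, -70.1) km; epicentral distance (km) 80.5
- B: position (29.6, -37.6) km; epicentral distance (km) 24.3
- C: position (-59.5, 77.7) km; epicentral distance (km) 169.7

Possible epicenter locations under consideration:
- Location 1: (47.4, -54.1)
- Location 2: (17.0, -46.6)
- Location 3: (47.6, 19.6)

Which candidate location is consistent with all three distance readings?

For each candidate, compare |candidate − station| to the reported distance:
Location 1: residuals A 0.0, B 0.0, C 0.0 → max 0.0 km
Location 2: residuals A 26.6, B 8.8, C 23.7 → max 26.6 km
Location 3: residuals A 39.1, B 35.7, C 47.9 → max 47.9 km
Only Location 1 has all residuals ≈ 0.

Location 1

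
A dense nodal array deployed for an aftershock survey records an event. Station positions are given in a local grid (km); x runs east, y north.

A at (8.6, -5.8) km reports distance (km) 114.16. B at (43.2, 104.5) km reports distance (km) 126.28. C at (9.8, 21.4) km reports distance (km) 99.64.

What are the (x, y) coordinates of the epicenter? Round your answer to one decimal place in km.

Circle about each station: (x − 8.6)² + (y + 5.8)² = 114.16²; (x − 43.2)² + (y − 104.5)² = 126.28²; (x − 9.8)² + (y − 21.4)² = 99.64².
Subtracting pairs of circle equations eliminates x²+y² and gives linear equations (the radical axes):
69.2 x + 220.6 y = 9764.76
2.4 x + 54.4 y = 3550.78
Solving the 2×2 system: x ≈ -77.9, y ≈ 68.7 km.
Check against A (with the unrounded x, y): √((x − 8.6)²+(y + 5.8)²) = 114.19 ≈ 114.16 km. ✓

x ≈ -77.9 km, y ≈ 68.7 km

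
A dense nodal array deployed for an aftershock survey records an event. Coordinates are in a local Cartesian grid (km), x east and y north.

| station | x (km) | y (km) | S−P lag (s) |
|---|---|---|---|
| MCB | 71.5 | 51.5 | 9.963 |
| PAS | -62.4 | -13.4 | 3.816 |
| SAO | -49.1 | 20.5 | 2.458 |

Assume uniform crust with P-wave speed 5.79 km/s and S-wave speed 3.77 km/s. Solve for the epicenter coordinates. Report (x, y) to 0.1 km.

-26.4 km east, 6.7 km north

Distance from S−P lag: d = Δt · v_P v_S / (v_P − v_S) = Δt · (5.79·3.77)/(5.79−3.77) ≈ 10.8061·Δt.
So d_MCB = 107.66, d_PAS = 41.24, d_SAO = 26.56 km.
Circle about each station: (x − 71.5)² + (y − 51.5)² = 107.66²; (x + 62.4)² + (y + 13.4)² = 41.24²; (x + 49.1)² + (y − 20.5)² = 26.56².
Subtracting the MCB equation from the PAS and SAO equations removes the quadratic terms:
-267.8 x − 129.8 y = 6198.76
-241.2 x − 62.0 y = 5951.80
Solving the 2×2 system: x ≈ -26.4, y ≈ 6.7 km.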